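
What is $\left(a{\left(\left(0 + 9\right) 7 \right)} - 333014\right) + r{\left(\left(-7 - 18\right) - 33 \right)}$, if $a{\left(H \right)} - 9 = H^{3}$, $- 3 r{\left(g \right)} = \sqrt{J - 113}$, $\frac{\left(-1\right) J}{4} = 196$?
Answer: $-82958 - \frac{i \sqrt{897}}{3} \approx -82958.0 - 9.9833 i$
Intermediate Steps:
$J = -784$ ($J = \left(-4\right) 196 = -784$)
$r{\left(g \right)} = - \frac{i \sqrt{897}}{3}$ ($r{\left(g \right)} = - \frac{\sqrt{-784 - 113}}{3} = - \frac{\sqrt{-897}}{3} = - \frac{i \sqrt{897}}{3}$)
$a{\left(H \right)} = 9 + H^{3}$
$\left(a{\left(\left(0 + 9\right) 7 \right)} - 333014\right) + r{\left(\left(-7 - 18\right) - 33 \right)} = \left(\left(9 + \left(\left(0 + 9\right) 7\right)^{3}\right) - 333014\right) - \frac{i \sqrt{897}}{3} = \left(\left(9 + \left(9 \cdot 7\right)^{3}\right) - 333014\right) - \frac{i \sqrt{897}}{3} = \left(\left(9 + 63^{3}\right) - 333014\right) - \frac{i \sqrt{897}}{3} = \left(\left(9 + 250047\right) - 333014\right) - \frac{i \sqrt{897}}{3} = \left(250056 - 333014\right) - \frac{i \sqrt{897}}{3} = -82958 - \frac{i \sqrt{897}}{3}$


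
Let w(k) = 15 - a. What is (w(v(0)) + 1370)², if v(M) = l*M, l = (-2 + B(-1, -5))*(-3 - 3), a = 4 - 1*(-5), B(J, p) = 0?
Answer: 1893376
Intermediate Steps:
a = 9 (a = 4 + 5 = 9)
l = 12 (l = (-2 + 0)*(-3 - 3) = -2*(-6) = 12)
v(M) = 12*M
w(k) = 6 (w(k) = 15 - 1*9 = 15 - 9 = 6)
(w(v(0)) + 1370)² = (6 + 1370)² = 1376² = 1893376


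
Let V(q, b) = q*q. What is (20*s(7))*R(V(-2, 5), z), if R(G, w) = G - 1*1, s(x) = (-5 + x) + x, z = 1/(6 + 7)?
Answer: 540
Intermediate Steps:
z = 1/13 ≈ 0.076923
V(q, b) = q²
s(x) = -5 + 2*x
R(G, w) = -1 + G (R(G, w) = G - 1 = -1 + G)
(20*s(7))*R(V(-2, 5), z) = (20*(-5 + 2*7))*(-1 + (-2)²) = (20*(-5 + 14))*(-1 + 4) = (20*9)*3 = 180*3 = 540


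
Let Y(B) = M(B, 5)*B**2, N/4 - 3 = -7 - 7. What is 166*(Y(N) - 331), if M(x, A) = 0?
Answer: -54946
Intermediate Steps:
N = -44 (N = 12 + 4*(-7 - 7) = 12 + 4*(-14) = 12 - 56 = -44)
Y(B) = 0 (Y(B) = 0*B**2 = 0)
166*(Y(N) - 331) = 166*(0 - 331) = 166*(-331) = -54946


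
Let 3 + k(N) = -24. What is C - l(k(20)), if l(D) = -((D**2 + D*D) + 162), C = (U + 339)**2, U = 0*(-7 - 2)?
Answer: 116541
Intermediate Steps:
U = 0 (U = 0*(-9) = 0)
k(N) = -27 (k(N) = -3 - 24 = -27)
C = 114921 (C = (0 + 339)**2 = 339**2 = 114921)
l(D) = -162 - 2*D**2 (l(D) = -((D**2 + D**2) + 162) = -(2*D**2 + 162) = -(162 + 2*D**2) = -162 - 2*D**2)
C - l(k(20)) = 114921 - (-162 - 2*(-27)**2) = 114921 - (-162 - 2*729) = 114921 - (-162 - 1458) = 114921 - 1*(-1620) = 114921 + 1620 = 116541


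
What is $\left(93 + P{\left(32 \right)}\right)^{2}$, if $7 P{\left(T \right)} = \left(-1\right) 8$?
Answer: $\frac{413449}{49} \approx 8437.7$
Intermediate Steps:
$P{\left(T \right)} = - \frac{8}{7}$ ($P{\left(T \right)} = \frac{\left(-1\right) 8}{7} = \frac{1}{7} \left(-8\right) = - \frac{8}{7}$)
$\left(93 + P{\left(32 \right)}\right)^{2} = \left(93 - \frac{8}{7}\right)^{2} = \left(\frac{643}{7}\right)^{2} = \frac{413449}{49}$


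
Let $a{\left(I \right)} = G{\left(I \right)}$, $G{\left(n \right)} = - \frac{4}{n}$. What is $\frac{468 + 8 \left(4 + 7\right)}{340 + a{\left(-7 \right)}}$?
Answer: $\frac{973}{596} \approx 1.6325$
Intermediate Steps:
$a{\left(I \right)} = - \frac{4}{I}$
$\frac{468 + 8 \left(4 + 7\right)}{340 + a{\left(-7 \right)}} = \frac{468 + 8 \left(4 + 7\right)}{340 - \frac{4}{-7}} = \frac{468 + 8 \cdot 11}{340 - - \frac{4}{7}} = \frac{468 + 88}{340 + \frac{4}{7}} = \frac{556}{\frac{2384}{7}} = 556 \cdot \frac{7}{2384} = \frac{973}{596}$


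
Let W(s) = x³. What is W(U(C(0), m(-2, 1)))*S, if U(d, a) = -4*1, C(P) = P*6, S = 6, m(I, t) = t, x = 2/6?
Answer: 2/9 ≈ 0.22222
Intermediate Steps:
x = ⅓ (x = 2*(⅙) = ⅓ ≈ 0.33333)
C(P) = 6*P
U(d, a) = -4
W(s) = 1/27 (W(s) = (⅓)³ = 1/27)
W(U(C(0), m(-2, 1)))*S = (1/27)*6 = 2/9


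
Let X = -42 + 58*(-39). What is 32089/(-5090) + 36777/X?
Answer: -43521331/1954560 ≈ -22.267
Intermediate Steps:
X = -2304 (X = -42 - 2262 = -2304)
32089/(-5090) + 36777/X = 32089/(-5090) + 36777/(-2304) = 32089*(-1/5090) + 36777*(-1/2304) = -32089/5090 - 12259/768 = -43521331/1954560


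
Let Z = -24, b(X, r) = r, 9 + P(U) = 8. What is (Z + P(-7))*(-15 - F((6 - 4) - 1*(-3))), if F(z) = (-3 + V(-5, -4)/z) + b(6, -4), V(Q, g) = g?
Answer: 180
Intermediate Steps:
P(U) = -1 (P(U) = -9 + 8 = -1)
F(z) = -7 - 4/z (F(z) = (-3 - 4/z) - 4 = -7 - 4/z)
(Z + P(-7))*(-15 - F((6 - 4) - 1*(-3))) = (-24 - 1)*(-15 - (-7 - 4/((6 - 4) - 1*(-3)))) = -25*(-15 - (-7 - 4/(2 + 3))) = -25*(-15 - (-7 - 4/5)) = -25*(-15 - 1*(-39/5)) = -25*(-15 + 39/5) = -25*(-36/5) = 180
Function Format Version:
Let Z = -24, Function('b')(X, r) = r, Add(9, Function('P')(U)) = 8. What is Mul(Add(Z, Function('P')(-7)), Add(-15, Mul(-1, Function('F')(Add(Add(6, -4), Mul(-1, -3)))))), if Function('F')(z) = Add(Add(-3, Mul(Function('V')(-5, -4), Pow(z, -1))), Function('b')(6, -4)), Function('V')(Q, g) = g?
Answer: 180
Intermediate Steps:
Function('P')(U) = -1 (Function('P')(U) = Add(-9, 8) = -1)
Function('F')(z) = Add(-7, Mul(-4, Pow(z, -1))) (Function('F')(z) = Add(Add(-3, Mul(-4, Pow(z, -1))), -4) = Add(-7, Mul(-4, Pow(z, -1))))
Mul(Add(Z, Function('P')(-7)), Add(-15, Mul(-1, Function('F')(Add(Add(6, -4), Mul(-1, -3)))))) = Mul(Add(-24, -1), Add(-15, Mul(-1, Add(-7, Mul(-4, Pow(Add(Add(6, -4), Mul(-1, -3)), -1)))))) = Mul(-25, Add(-15, Mul(-1, Add(-7, Mul(-4, Pow(Add(2, 3), -1)))))) = Mul(-25, Add(-15, Mul(-1, Add(-7, Mul(-4, Pow(5, -1)))))) = Mul(-25, Add(-15, Mul(-1, Add(-7, Mul(-4, Rational(1, 5)))))) = Mul(-25, Add(-15, Mul(-1, Add(-7, Rational(-4, 5))))) = Mul(-25, Add(-15, Mul(-1, Rational(-39, 5)))) = Mul(-25, Add(-15, Rational(39, 5))) = Mul(-25, Rational(-36, 5)) = 180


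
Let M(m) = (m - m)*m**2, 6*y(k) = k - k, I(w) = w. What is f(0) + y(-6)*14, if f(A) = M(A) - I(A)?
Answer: 0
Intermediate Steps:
y(k) = 0 (y(k) = (k - k)/6 = (1/6)*0 = 0)
M(m) = 0 (M(m) = 0*m**2 = 0)
f(A) = -A (f(A) = 0 - A = -A)
f(0) + y(-6)*14 = -1*0 + 0*14 = 0 + 0 = 0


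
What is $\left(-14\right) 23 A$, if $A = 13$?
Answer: $-4186$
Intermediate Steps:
$\left(-14\right) 23 A = \left(-14\right) 23 \cdot 13 = \left(-322\right) 13 = -4186$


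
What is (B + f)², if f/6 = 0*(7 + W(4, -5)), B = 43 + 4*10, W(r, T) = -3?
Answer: 6889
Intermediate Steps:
B = 83 (B = 43 + 40 = 83)
f = 0 (f = 6*(0*(7 - 3)) = 6*(0*4) = 6*0 = 0)
(B + f)² = (83 + 0)² = 83² = 6889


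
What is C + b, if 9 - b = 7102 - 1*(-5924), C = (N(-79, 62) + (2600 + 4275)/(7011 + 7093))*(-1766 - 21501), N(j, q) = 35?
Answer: -11829074273/14104 ≈ -8.3870e+5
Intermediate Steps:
C = -11645482505/14104 (C = (35 + (2600 + 4275)/(7011 + 7093))*(-1766 - 21501) = (35 + 6875/14104)*(-23267) = (500515/14104)*(-23267) = -11645482505/14104 ≈ -8.2569e+5)
b = -13017 (b = 9 - (7102 - 1*(-5924)) = 9 - (7102 + 5924) = 9 - 1*13026 = 9 - 13026 = -13017)
C + b = -11645482505/14104 - 13017 = -11829074273/14104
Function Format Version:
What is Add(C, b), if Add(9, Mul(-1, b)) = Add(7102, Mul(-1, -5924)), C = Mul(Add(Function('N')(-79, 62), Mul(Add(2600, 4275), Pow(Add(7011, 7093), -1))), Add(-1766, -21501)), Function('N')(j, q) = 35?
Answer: Rational(-11829074273, 14104) ≈ -8.3870e+5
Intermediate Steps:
C = Rational(-11645482505, 14104) (C = Mul(Add(35, Mul(Add(2600, 4275), Pow(Add(7011, 7093), -1))), Add(-1766, -21501)) = Mul(Add(35, Mul(6875, Pow(14104, -1))), -23267) = Mul(Add(35, Mul(6875, Rational(1, 14104))), -23267) = Mul(Add(35, Rational(6875, 14104)), -23267) = Mul(Rational(500515, 14104), -23267) = Rational(-11645482505, 14104) ≈ -8.2569e+5)
b = -13017 (b = Add(9, Mul(-1, Add(7102, Mul(-1, -5924)))) = Add(9, Mul(-1, Add(7102, 5924))) = Add(9, Mul(-1, 13026)) = Add(9, -13026) = -13017)
Add(C, b) = Add(Rational(-11645482505, 14104), -13017) = Rational(-11829074273, 14104)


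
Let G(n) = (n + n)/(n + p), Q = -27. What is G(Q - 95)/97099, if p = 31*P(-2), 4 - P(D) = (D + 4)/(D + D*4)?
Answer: -1220/3981059 ≈ -0.00030645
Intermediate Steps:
P(D) = 4 - (4 + D)/(5*D) (P(D) = 4 - (D + 4)/(D + D*4) = 4 - (4 + D)/(D + 4*D) = 4 - (4 + D)/(5*D))
p = 651/5 (p = 31*((⅕)*(-4 + 19*(-2))/(-2)) = 31*((⅕)*(-½)*(-4 - 38)) = 31*((⅕)*(-½)*(-42)) = 31*(21/5) = 651/5 ≈ 130.20)
G(n) = 2*n/(651/5 + n) (G(n) = (n + n)/(n + 651/5) = (2*n)/(651/5 + n) = 2*n/(651/5 + n))
G(Q - 95)/97099 = (10*(-27 - 95)/(651 + 5*(-27 - 95)))/97099 = (10*(-122)/(651 + 5*(-122)))*(1/97099) = (10*(-122)/(651 - 610))*(1/97099) = (10*(-122)/41)*(1/97099) = (10*(-122)*(1/41))*(1/97099) = -1220/41*1/97099 = -1220/3981059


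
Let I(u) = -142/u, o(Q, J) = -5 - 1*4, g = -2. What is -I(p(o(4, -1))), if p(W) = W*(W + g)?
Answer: 142/99 ≈ 1.4343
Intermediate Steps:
o(Q, J) = -9 (o(Q, J) = -5 - 4 = -9)
p(W) = W*(-2 + W) (p(W) = W*(W - 2) = W*(-2 + W))
-I(p(o(4, -1))) = -(-142)/((-9*(-2 - 9))) = -(-142)/((-9*(-11))) = -(-142)/99 = -1*(-142/99) = 142/99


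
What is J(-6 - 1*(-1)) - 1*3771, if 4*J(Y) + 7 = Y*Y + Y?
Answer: -15071/4 ≈ -3767.8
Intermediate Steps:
J(Y) = -7/4 + Y/4 + Y²/4 (J(Y) = -7/4 + (Y*Y + Y)/4 = -7/4 + (Y² + Y)/4 = -7/4 + (Y + Y²)/4 = -7/4 + (Y/4 + Y²/4) = -7/4 + Y/4 + Y²/4)
J(-6 - 1*(-1)) - 1*3771 = (-7/4 + (-6 - 1*(-1))/4 + (-6 - 1*(-1))²/4) - 1*3771 = (-7/4 + (-6 + 1)/4 + (-6 + 1)²/4) - 3771 = (-7/4 + (¼)*(-5) + (¼)*(-5)²) - 3771 = (-7/4 - 5/4 + (¼)*25) - 3771 = (-7/4 - 5/4 + 25/4) - 3771 = 13/4 - 3771 = -15071/4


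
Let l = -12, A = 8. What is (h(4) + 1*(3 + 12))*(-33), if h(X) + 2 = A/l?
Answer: -407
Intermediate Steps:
h(X) = -8/3 (h(X) = -2 + 8/(-12) = -2 + 8*(-1/12) = -2 - 2/3 = -8/3)
(h(4) + 1*(3 + 12))*(-33) = (-8/3 + 1*(3 + 12))*(-33) = (-8/3 + 1*15)*(-33) = (-8/3 + 15)*(-33) = (37/3)*(-33) = -407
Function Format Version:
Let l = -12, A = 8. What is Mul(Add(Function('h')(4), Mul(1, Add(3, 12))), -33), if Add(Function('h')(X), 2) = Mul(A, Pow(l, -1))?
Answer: -407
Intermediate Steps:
Function('h')(X) = Rational(-8, 3) (Function('h')(X) = Add(-2, Mul(8, Pow(-12, -1))) = Add(-2, Mul(8, Rational(-1, 12))) = Add(-2, Rational(-2, 3)) = Rational(-8, 3))
Mul(Add(Function('h')(4), Mul(1, Add(3, 12))), -33) = Mul(Add(Rational(-8, 3), Mul(1, Add(3, 12))), -33) = Mul(Add(Rational(-8, 3), Mul(1, 15)), -33) = Mul(Add(Rational(-8, 3), 15), -33) = Mul(Rational(37, 3), -33) = -407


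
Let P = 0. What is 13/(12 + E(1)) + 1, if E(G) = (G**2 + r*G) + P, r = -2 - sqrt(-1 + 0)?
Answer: 265/122 + 13*I/122 ≈ 2.1721 + 0.10656*I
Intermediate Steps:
r = -2 - I (r = -2 - sqrt(-1) = -2 - I ≈ -2.0 - 1.0*I)
E(G) = G**2 + G*(-2 - I) (E(G) = (G**2 + (-2 - I)*G) + 0 = (G**2 + G*(-2 - I)) + 0 = G**2 + G*(-2 - I))
13/(12 + E(1)) + 1 = 13/(12 + 1*(-2 + 1 - I)) + 1 = 13/(12 + 1*(-1 - I)) + 1 = 13/(12 + (-1 - I)) + 1 = 13/(11 - I) + 1 = ((11 + I)/122)*13 + 1 = 13*(11 + I)/122 + 1 = 1 + 13*(11 + I)/122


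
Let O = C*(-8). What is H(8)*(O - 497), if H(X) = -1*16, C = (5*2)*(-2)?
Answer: 5392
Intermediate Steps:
C = -20 (C = 10*(-2) = -20)
H(X) = -16
O = 160 (O = -20*(-8) = 160)
H(8)*(O - 497) = -16*(160 - 497) = -16*(-337) = 5392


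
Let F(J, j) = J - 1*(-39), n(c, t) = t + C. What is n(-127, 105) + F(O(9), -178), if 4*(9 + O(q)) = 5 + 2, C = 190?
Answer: 1307/4 ≈ 326.75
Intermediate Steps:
n(c, t) = 190 + t (n(c, t) = t + 190 = 190 + t)
O(q) = -29/4 (O(q) = -9 + (5 + 2)/4 = -9 + (¼)*7 = -9 + 7/4 = -29/4)
F(J, j) = 39 + J (F(J, j) = J + 39 = 39 + J)
n(-127, 105) + F(O(9), -178) = (190 + 105) + (39 - 29/4) = 295 + 127/4 = 1307/4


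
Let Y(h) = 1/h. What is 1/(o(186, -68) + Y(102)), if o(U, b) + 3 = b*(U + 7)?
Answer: -102/1338953 ≈ -7.6179e-5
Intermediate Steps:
o(U, b) = -3 + b*(7 + U) (o(U, b) = -3 + b*(U + 7) = -3 + b*(7 + U))
1/(o(186, -68) + Y(102)) = 1/((-3 + 7*(-68) + 186*(-68)) + 1/102) = 1/((-3 - 476 - 12648) + 1/102) = 1/(-13127 + 1/102) = 1/(-1338953/102) = -102/1338953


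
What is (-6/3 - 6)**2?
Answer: 64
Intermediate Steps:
(-6/3 - 6)**2 = (-6*1/3 - 6)**2 = (-2 - 6)**2 = (-8)**2 = 64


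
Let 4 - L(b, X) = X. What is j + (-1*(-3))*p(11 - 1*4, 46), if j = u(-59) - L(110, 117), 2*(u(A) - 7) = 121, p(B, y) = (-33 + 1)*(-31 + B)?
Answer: 4969/2 ≈ 2484.5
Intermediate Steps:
p(B, y) = 992 - 32*B (p(B, y) = -32*(-31 + B) = 992 - 32*B)
u(A) = 135/2 (u(A) = 7 + (1/2)*121 = 7 + 121/2 = 135/2)
L(b, X) = 4 - X
j = 361/2 (j = 135/2 - (4 - 1*117) = 135/2 - (4 - 117) = 135/2 - 1*(-113) = 135/2 + 113 = 361/2 ≈ 180.50)
j + (-1*(-3))*p(11 - 1*4, 46) = 361/2 + (-1*(-3))*(992 - 32*(11 - 1*4)) = 361/2 + 3*(992 - 32*(11 - 4)) = 361/2 + 3*(992 - 32*7) = 361/2 + 3*(992 - 224) = 361/2 + 3*768 = 361/2 + 2304 = 4969/2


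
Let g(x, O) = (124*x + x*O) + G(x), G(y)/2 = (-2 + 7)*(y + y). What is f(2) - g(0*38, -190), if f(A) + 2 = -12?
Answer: -14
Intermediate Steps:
f(A) = -14 (f(A) = -2 - 12 = -14)
G(y) = 20*y (G(y) = 2*((-2 + 7)*(y + y)) = 2*(5*(2*y)) = 2*(10*y) = 20*y)
g(x, O) = 144*x + O*x (g(x, O) = (124*x + x*O) + 20*x = (124*x + O*x) + 20*x = 144*x + O*x)
f(2) - g(0*38, -190) = -14 - 0*38*(144 - 190) = -14 - 0*(-46) = -14 - 1*0 = -14 + 0 = -14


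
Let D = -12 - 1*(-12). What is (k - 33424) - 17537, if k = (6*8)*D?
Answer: -50961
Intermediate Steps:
D = 0 (D = -12 + 12 = 0)
k = 0 (k = (6*8)*0 = 48*0 = 0)
(k - 33424) - 17537 = (0 - 33424) - 17537 = -33424 - 17537 = -50961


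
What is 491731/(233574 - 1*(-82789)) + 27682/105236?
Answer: 30252682041/16646388334 ≈ 1.8174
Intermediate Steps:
491731/(233574 - 1*(-82789)) + 27682/105236 = 491731/(233574 + 82789) + 27682*(1/105236) = 491731/316363 + 13841/52618 = 30252682041/16646388334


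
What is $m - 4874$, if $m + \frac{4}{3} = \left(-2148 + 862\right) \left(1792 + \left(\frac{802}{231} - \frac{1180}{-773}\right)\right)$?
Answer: $- \frac{413518918838}{178563} \approx -2.3158 \cdot 10^{6}$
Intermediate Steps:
$m = - \frac{412648602776}{178563}$ ($m = - \frac{4}{3} + \left(-2148 + 862\right) \left(1792 + \left(\frac{802}{231} - \frac{1180}{-773}\right)\right) = - \frac{4}{3} - 1286 \left(1792 + \left(802 \cdot \frac{1}{231} - - \frac{1180}{773}\right)\right) = - \frac{4}{3} - 1286 \left(1792 + \left(\frac{802}{231} + \frac{1180}{773}\right)\right) = - \frac{4}{3} - 1286 \left(1792 + \frac{892526}{178563}\right) = - \frac{4}{3} - \frac{412648364692}{178563} = - \frac{412648602776}{178563} \approx -2.3109 \cdot 10^{6}$)
$m - 4874 = - \frac{412648602776}{178563} - 4874 = - \frac{413518918838}{178563}$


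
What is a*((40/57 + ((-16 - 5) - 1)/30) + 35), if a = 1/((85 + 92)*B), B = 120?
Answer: 1661/1008900 ≈ 0.0016463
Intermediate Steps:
a = 1/21240 (a = 1/((85 + 92)*120) = (1/120)/177 = (1/177)*(1/120) = 1/21240 ≈ 4.7081e-5)
a*((40/57 + ((-16 - 5) - 1)/30) + 35) = ((40/57 + ((-16 - 5) - 1)/30) + 35)/21240 = ((40*(1/57) + (-21 - 1)*(1/30)) + 35)/21240 = ((40/57 - 22*1/30) + 35)/21240 = ((40/57 - 11/15) + 35)/21240 = (-3/95 + 35)/21240 = (1/21240)*(3322/95) = 1661/1008900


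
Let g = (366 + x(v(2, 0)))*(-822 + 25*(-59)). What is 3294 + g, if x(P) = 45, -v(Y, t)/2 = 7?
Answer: -940773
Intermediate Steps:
v(Y, t) = -14 (v(Y, t) = -2*7 = -14)
g = -944067 (g = (366 + 45)*(-822 + 25*(-59)) = 411*(-822 - 1475) = 411*(-2297) = -944067)
3294 + g = 3294 - 944067 = -940773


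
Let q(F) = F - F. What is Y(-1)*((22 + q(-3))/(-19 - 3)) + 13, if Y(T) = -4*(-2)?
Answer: 5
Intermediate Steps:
q(F) = 0
Y(T) = 8
Y(-1)*((22 + q(-3))/(-19 - 3)) + 13 = 8*((22 + 0)/(-19 - 3)) + 13 = 8*(22/(-22)) + 13 = 8*(22*(-1/22)) + 13 = 8*(-1) + 13 = -8 + 13 = 5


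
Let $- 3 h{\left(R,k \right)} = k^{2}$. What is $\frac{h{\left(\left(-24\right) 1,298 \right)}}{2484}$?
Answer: $- \frac{22201}{1863} \approx -11.917$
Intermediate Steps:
$h{\left(R,k \right)} = - \frac{k^{2}}{3}$
$\frac{h{\left(\left(-24\right) 1,298 \right)}}{2484} = \frac{\left(- \frac{1}{3}\right) 298^{2}}{2484} = \left(- \frac{1}{3}\right) 88804 \cdot \frac{1}{2484} = \left(- \frac{88804}{3}\right) \frac{1}{2484} = - \frac{22201}{1863}$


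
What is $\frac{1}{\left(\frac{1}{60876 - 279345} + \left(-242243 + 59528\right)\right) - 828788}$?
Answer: $- \frac{218469}{220982048908} \approx -9.8863 \cdot 10^{-7}$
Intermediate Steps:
$\frac{1}{\left(\frac{1}{60876 - 279345} + \left(-242243 + 59528\right)\right) - 828788} = \frac{1}{\left(\frac{1}{-218469} - 182715\right) - 828788} = \frac{1}{\left(- \frac{1}{218469} - 182715\right) - 828788} = \frac{1}{- \frac{39917563336}{218469} - 828788} = \frac{1}{- \frac{220982048908}{218469}} = - \frac{218469}{220982048908}$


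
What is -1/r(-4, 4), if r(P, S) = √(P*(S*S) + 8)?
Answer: I*√14/28 ≈ 0.13363*I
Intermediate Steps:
r(P, S) = √(8 + P*S²) (r(P, S) = √(P*S² + 8) = √(8 + P*S²))
-1/r(-4, 4) = -1/(√(8 - 4*4²)) = -1/(√(8 - 4*16)) = -1/(√(8 - 64)) = -1/(√(-56)) = -1/(2*I*√14) = -(-1)*I*√14/28 = I*√14/28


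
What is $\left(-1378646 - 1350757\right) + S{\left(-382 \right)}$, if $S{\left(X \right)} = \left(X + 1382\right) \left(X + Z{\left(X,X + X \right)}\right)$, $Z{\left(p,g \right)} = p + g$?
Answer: $-4257403$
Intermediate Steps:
$Z{\left(p,g \right)} = g + p$
$S{\left(X \right)} = 4 X \left(1382 + X\right)$ ($S{\left(X \right)} = \left(X + 1382\right) \left(X + \left(\left(X + X\right) + X\right)\right) = \left(1382 + X\right) \left(X + \left(2 X + X\right)\right) = \left(1382 + X\right) \left(X + 3 X\right) = \left(1382 + X\right) 4 X = 4 X \left(1382 + X\right)$)
$\left(-1378646 - 1350757\right) + S{\left(-382 \right)} = \left(-1378646 - 1350757\right) + 4 \left(-382\right) \left(1382 - 382\right) = -2729403 + 4 \left(-382\right) 1000 = -2729403 - 1528000 = -4257403$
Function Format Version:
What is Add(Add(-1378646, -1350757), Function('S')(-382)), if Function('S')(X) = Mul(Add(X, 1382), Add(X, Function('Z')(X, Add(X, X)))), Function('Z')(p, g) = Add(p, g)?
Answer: -4257403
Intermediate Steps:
Function('Z')(p, g) = Add(g, p)
Function('S')(X) = Mul(4, X, Add(1382, X)) (Function('S')(X) = Mul(Add(X, 1382), Add(X, Add(Add(X, X), X))) = Mul(Add(1382, X), Add(X, Add(Mul(2, X), X))) = Mul(Add(1382, X), Add(X, Mul(3, X))) = Mul(Add(1382, X), Mul(4, X)) = Mul(4, X, Add(1382, X)))
Add(Add(-1378646, -1350757), Function('S')(-382)) = Add(Add(-1378646, -1350757), Mul(4, -382, Add(1382, -382))) = Add(-2729403, Mul(4, -382, 1000)) = Add(-2729403, -1528000) = -4257403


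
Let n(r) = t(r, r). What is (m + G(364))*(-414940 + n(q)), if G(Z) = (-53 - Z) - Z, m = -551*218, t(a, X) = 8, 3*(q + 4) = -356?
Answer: 50164863868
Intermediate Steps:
q = -368/3 (q = -4 + (⅓)*(-356) = -4 - 356/3 = -368/3 ≈ -122.67)
m = -120118
G(Z) = -53 - 2*Z
n(r) = 8
(m + G(364))*(-414940 + n(q)) = (-120118 + (-53 - 2*364))*(-414940 + 8) = (-120118 + (-53 - 728))*(-414932) = (-120118 - 781)*(-414932) = -120899*(-414932) = 50164863868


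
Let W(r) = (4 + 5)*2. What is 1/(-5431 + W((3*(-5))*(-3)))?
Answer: -1/5413 ≈ -0.00018474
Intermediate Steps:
W(r) = 18 (W(r) = 9*2 = 18)
1/(-5431 + W((3*(-5))*(-3))) = 1/(-5431 + 18) = 1/(-5413) = -1/5413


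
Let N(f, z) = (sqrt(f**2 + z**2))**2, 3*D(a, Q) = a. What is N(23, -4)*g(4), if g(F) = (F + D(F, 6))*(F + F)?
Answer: 69760/3 ≈ 23253.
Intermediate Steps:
D(a, Q) = a/3
g(F) = 8*F**2/3 (g(F) = (F + F/3)*(F + F) = (4*F/3)*(2*F) = 8*F**2/3)
N(f, z) = f**2 + z**2
N(23, -4)*g(4) = (23**2 + (-4)**2)*((8/3)*4**2) = (529 + 16)*((8/3)*16) = 545*(128/3) = 69760/3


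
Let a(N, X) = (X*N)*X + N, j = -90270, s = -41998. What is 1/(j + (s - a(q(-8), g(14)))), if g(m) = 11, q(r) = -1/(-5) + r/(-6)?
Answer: -15/1986826 ≈ -7.5497e-6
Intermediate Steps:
q(r) = ⅕ - r/6 (q(r) = -1*(-⅕) + r*(-⅙) = ⅕ - r/6)
a(N, X) = N + N*X² (a(N, X) = (N*X)*X + N = N*X² + N = N + N*X²)
1/(j + (s - a(q(-8), g(14)))) = 1/(-90270 + (-41998 - (⅕ - ⅙*(-8))*(1 + 11²))) = 1/(-90270 + (-41998 - (⅕ + 4/3)*(1 + 121))) = 1/(-90270 + (-41998 - 23*122/15)) = 1/(-90270 + (-41998 - 1*2806/15)) = 1/(-90270 + (-41998 - 2806/15)) = 1/(-90270 - 632776/15) = 1/(-1986826/15) = -15/1986826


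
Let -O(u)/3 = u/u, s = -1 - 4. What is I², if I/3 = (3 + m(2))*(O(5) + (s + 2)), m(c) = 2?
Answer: 8100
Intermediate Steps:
s = -5
O(u) = -3 (O(u) = -3*u/u = -3*1 = -3)
I = -90 (I = 3*((3 + 2)*(-3 + (-5 + 2))) = 3*(5*(-3 - 3)) = 3*(5*(-6)) = 3*(-30) = -90)
I² = (-90)² = 8100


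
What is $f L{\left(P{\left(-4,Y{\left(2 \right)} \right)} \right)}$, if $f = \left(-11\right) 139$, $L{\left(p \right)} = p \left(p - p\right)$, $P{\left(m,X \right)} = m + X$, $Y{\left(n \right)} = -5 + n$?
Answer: $0$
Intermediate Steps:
$P{\left(m,X \right)} = X + m$
$L{\left(p \right)} = 0$ ($L{\left(p \right)} = p 0 = 0$)
$f = -1529$
$f L{\left(P{\left(-4,Y{\left(2 \right)} \right)} \right)} = \left(-1529\right) 0 = 0$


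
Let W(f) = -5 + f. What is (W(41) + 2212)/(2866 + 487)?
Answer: 2248/3353 ≈ 0.67044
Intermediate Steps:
(W(41) + 2212)/(2866 + 487) = ((-5 + 41) + 2212)/(2866 + 487) = (36 + 2212)/3353 = 2248*(1/3353) = 2248/3353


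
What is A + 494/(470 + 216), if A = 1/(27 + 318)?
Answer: 85558/118335 ≈ 0.72301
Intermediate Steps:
A = 1/345 ≈ 0.0028986
A + 494/(470 + 216) = 1/345 + 494/(470 + 216) = 1/345 + 494/686 = 1/345 + 494*(1/686) = 1/345 + 247/343 = 85558/118335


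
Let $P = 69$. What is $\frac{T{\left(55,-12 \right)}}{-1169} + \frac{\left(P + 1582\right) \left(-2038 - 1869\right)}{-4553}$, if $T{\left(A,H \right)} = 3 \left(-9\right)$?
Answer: $\frac{7540707164}{5322457} \approx 1416.8$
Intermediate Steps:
$T{\left(A,H \right)} = -27$
$\frac{T{\left(55,-12 \right)}}{-1169} + \frac{\left(P + 1582\right) \left(-2038 - 1869\right)}{-4553} = - \frac{27}{-1169} + \frac{\left(69 + 1582\right) \left(-2038 - 1869\right)}{-4553} = \left(-27\right) \left(- \frac{1}{1169}\right) + 1651 \left(-3907\right) \left(- \frac{1}{4553}\right) = \frac{27}{1169} - - \frac{6450457}{4553} = \frac{27}{1169} + \frac{6450457}{4553} = \frac{7540707164}{5322457}$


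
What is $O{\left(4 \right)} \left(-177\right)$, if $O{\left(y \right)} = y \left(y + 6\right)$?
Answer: $-7080$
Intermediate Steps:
$O{\left(y \right)} = y \left(6 + y\right)$
$O{\left(4 \right)} \left(-177\right) = 4 \left(6 + 4\right) \left(-177\right) = 4 \cdot 10 \left(-177\right) = 40 \left(-177\right) = -7080$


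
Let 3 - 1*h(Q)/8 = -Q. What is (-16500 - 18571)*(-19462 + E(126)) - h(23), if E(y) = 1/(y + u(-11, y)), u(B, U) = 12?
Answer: 94192084901/138 ≈ 6.8255e+8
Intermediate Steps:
E(y) = 1/(12 + y) (E(y) = 1/(y + 12) = 1/(12 + y))
h(Q) = 24 + 8*Q (h(Q) = 24 - (-8)*Q = 24 + 8*Q)
(-16500 - 18571)*(-19462 + E(126)) - h(23) = (-16500 - 18571)*(-19462 + 1/(12 + 126)) - (24 + 8*23) = -35071*(-19462 + 1/138) - (24 + 184) = -35071*(-19462 + 1/138) - 1*208 = -35071*(-2685755/138) - 208 = 94192113605/138 - 208 = 94192084901/138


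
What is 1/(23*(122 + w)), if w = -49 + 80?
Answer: 1/3519 ≈ 0.00028417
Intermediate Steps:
w = 31
1/(23*(122 + w)) = 1/(23*(122 + 31)) = 1/(23*153) = 1/3519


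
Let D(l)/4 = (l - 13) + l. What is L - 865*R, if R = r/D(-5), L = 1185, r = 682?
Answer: 349475/46 ≈ 7597.3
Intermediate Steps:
D(l) = -52 + 8*l (D(l) = 4*((l - 13) + l) = 4*((-13 + l) + l) = 4*(-13 + 2*l) = -52 + 8*l)
R = -341/46 (R = 682/(-52 + 8*(-5)) = 682/(-52 - 40) = 682/(-92) = 682*(-1/92) = -341/46 ≈ -7.4130)
L - 865*R = 1185 - 865*(-341/46) = 1185 + 294965/46 = 349475/46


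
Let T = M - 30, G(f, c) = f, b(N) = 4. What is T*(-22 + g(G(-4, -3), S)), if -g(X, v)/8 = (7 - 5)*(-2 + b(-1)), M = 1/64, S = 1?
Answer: 51813/32 ≈ 1619.2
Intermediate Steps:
M = 1/64 ≈ 0.015625
g(X, v) = -32 (g(X, v) = -8*(7 - 5)*(-2 + 4) = -16*2 = -8*4 = -32)
T = -1919/64 (T = 1/64 - 30 = -1919/64 ≈ -29.984)
T*(-22 + g(G(-4, -3), S)) = -1919*(-22 - 32)/64 = -1919/64*(-54) = 51813/32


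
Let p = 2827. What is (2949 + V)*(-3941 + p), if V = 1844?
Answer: -5339402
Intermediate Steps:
(2949 + V)*(-3941 + p) = (2949 + 1844)*(-3941 + 2827) = 4793*(-1114) = -5339402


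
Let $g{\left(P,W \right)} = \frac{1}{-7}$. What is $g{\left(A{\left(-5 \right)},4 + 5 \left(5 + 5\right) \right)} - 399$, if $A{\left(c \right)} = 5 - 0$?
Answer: $- \frac{2794}{7} \approx -399.14$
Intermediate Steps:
$A{\left(c \right)} = 5$ ($A{\left(c \right)} = 5 + 0 = 5$)
$g{\left(P,W \right)} = - \frac{1}{7}$
$g{\left(A{\left(-5 \right)},4 + 5 \left(5 + 5\right) \right)} - 399 = - \frac{1}{7} - 399 = - \frac{2794}{7}$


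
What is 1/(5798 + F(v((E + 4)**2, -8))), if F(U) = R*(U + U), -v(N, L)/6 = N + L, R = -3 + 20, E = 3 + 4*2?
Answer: -1/38470 ≈ -2.5994e-5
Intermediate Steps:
E = 11 (E = 3 + 8 = 11)
R = 17
v(N, L) = -6*L - 6*N (v(N, L) = -6*(N + L) = -6*(L + N) = -6*L - 6*N)
F(U) = 34*U (F(U) = 17*(U + U) = 17*(2*U) = 34*U)
1/(5798 + F(v((E + 4)**2, -8))) = 1/(5798 + 34*(-6*(-8) - 6*(11 + 4)**2)) = 1/(5798 + 34*(48 - 6*15**2)) = 1/(5798 + 34*(48 - 6*225)) = 1/(5798 + 34*(48 - 1350)) = 1/(5798 + 34*(-1302)) = 1/(5798 - 44268) = 1/(-38470) = -1/38470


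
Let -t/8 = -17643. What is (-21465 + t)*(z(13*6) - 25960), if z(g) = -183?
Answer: -3128768097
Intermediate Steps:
t = 141144 (t = -8*(-17643) = 141144)
(-21465 + t)*(z(13*6) - 25960) = (-21465 + 141144)*(-183 - 25960) = 119679*(-26143) = -3128768097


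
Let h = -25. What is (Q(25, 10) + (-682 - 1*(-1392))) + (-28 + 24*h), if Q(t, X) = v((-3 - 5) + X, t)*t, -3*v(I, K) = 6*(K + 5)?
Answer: -1418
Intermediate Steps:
v(I, K) = -10 - 2*K (v(I, K) = -2*(K + 5) = -2*(5 + K) = -(30 + 6*K)/3 = -10 - 2*K)
Q(t, X) = t*(-10 - 2*t) (Q(t, X) = (-10 - 2*t)*t = t*(-10 - 2*t))
(Q(25, 10) + (-682 - 1*(-1392))) + (-28 + 24*h) = (-2*25*(5 + 25) + (-682 - 1*(-1392))) + (-28 + 24*(-25)) = (-2*25*30 + (-682 + 1392)) + (-28 - 600) = (-1500 + 710) - 628 = -790 - 628 = -1418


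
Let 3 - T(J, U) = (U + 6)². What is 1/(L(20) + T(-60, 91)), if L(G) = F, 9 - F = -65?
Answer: -1/9332 ≈ -0.00010716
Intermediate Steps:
T(J, U) = 3 - (6 + U)² (T(J, U) = 3 - (U + 6)² = 3 - (6 + U)²)
F = 74 (F = 9 - 1*(-65) = 9 + 65 = 74)
L(G) = 74
1/(L(20) + T(-60, 91)) = 1/(74 + (3 - (6 + 91)²)) = 1/(74 + (3 - 1*97²)) = 1/(74 + (3 - 1*9409)) = 1/(74 + (3 - 9409)) = 1/(74 - 9406) = 1/(-9332) = -1/9332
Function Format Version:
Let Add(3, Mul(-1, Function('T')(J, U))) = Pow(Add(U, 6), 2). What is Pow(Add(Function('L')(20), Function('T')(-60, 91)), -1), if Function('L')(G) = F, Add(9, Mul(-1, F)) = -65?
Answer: Rational(-1, 9332) ≈ -0.00010716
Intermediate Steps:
Function('T')(J, U) = Add(3, Mul(-1, Pow(Add(6, U), 2))) (Function('T')(J, U) = Add(3, Mul(-1, Pow(Add(U, 6), 2))) = Add(3, Mul(-1, Pow(Add(6, U), 2))))
F = 74 (F = Add(9, Mul(-1, -65)) = Add(9, 65) = 74)
Function('L')(G) = 74
Pow(Add(Function('L')(20), Function('T')(-60, 91)), -1) = Pow(Add(74, Add(3, Mul(-1, Pow(Add(6, 91), 2)))), -1) = Pow(Add(74, Add(3, Mul(-1, Pow(97, 2)))), -1) = Pow(Add(74, Add(3, Mul(-1, 9409))), -1) = Pow(Add(74, Add(3, -9409)), -1) = Pow(Add(74, -9406), -1) = Pow(-9332, -1) = Rational(-1, 9332)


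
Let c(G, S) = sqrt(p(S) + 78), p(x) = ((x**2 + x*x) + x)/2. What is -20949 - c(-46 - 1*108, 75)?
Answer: -20949 - sqrt(22962)/2 ≈ -21025.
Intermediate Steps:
p(x) = x**2 + x/2 (p(x) = ((x**2 + x**2) + x)*(1/2) = (2*x**2 + x)*(1/2) = (x + 2*x**2)*(1/2) = x**2 + x/2)
c(G, S) = sqrt(78 + S*(1/2 + S)) (c(G, S) = sqrt(S*(1/2 + S) + 78) = sqrt(78 + S*(1/2 + S)))
-20949 - c(-46 - 1*108, 75) = -20949 - sqrt(2)*sqrt(156 + 75*(1 + 2*75))/2 = -20949 - sqrt(2)*sqrt(156 + 75*(1 + 150))/2 = -20949 - sqrt(2)*sqrt(156 + 75*151)/2 = -20949 - sqrt(2)*sqrt(156 + 11325)/2 = -20949 - sqrt(2)*sqrt(11481)/2 = -20949 - sqrt(22962)/2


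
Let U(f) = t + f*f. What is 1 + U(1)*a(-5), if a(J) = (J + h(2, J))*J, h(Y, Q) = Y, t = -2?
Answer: -14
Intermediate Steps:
a(J) = J*(2 + J) (a(J) = (J + 2)*J = (2 + J)*J = J*(2 + J))
U(f) = -2 + f² (U(f) = -2 + f*f = -2 + f²)
1 + U(1)*a(-5) = 1 + (-2 + 1²)*(-5*(2 - 5)) = 1 + (-2 + 1)*(-5*(-3)) = 1 - 1*15 = 1 - 15 = -14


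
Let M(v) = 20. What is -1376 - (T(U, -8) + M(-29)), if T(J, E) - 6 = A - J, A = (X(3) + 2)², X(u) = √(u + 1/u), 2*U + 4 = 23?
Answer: -8399/6 - 4*√30/3 ≈ -1407.1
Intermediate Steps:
U = 19/2 (U = -2 + (½)*23 = -2 + 23/2 = 19/2 ≈ 9.5000)
A = (2 + √30/3)² (A = (√(3 + 1/3) + 2)² = (√(3 + ⅓) + 2)² = (√(10/3) + 2)² = (√30/3 + 2)² = (2 + √30/3)² ≈ 14.636)
T(J, E) = 6 - J + (6 + √30)²/9 (T(J, E) = 6 + ((6 + √30)²/9 - J) = 6 + (-J + (6 + √30)²/9) = 6 - J + (6 + √30)²/9)
-1376 - (T(U, -8) + M(-29)) = -1376 - ((40/3 - 1*19/2 + 4*√30/3) + 20) = -1376 - ((40/3 - 19/2 + 4*√30/3) + 20) = -1376 - ((23/6 + 4*√30/3) + 20) = -1376 - (143/6 + 4*√30/3) = -1376 + (-143/6 - 4*√30/3) = -8399/6 - 4*√30/3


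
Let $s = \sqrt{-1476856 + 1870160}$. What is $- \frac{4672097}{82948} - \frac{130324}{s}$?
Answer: $- \frac{4672097}{82948} - \frac{32581 \sqrt{98326}}{49163} \approx -264.13$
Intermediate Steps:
$s = 2 \sqrt{98326}$ ($s = \sqrt{393304} = 2 \sqrt{98326} \approx 627.14$)
$- \frac{4672097}{82948} - \frac{130324}{s} = - \frac{4672097}{82948} - \frac{130324}{2 \sqrt{98326}} = \left(-4672097\right) \frac{1}{82948} - 130324 \frac{\sqrt{98326}}{196652} = - \frac{4672097}{82948} - \frac{32581 \sqrt{98326}}{49163}$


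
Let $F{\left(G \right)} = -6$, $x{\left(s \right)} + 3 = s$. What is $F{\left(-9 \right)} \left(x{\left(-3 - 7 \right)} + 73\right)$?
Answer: $-360$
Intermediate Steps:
$x{\left(s \right)} = -3 + s$
$F{\left(-9 \right)} \left(x{\left(-3 - 7 \right)} + 73\right) = - 6 \left(\left(-3 - 10\right) + 73\right) = - 6 \left(-13 + 73\right) = \left(-6\right) 60 = -360$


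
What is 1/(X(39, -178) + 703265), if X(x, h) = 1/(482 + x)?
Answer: 521/366401066 ≈ 1.4219e-6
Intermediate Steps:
1/(X(39, -178) + 703265) = 1/(1/(482 + 39) + 703265) = 1/(1/521 + 703265) = 1/(366401066/521) = 521/366401066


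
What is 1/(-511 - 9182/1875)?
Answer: -1875/967307 ≈ -0.0019384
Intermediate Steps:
1/(-511 - 9182/1875) = 1/(-967307/1875) = -1875/967307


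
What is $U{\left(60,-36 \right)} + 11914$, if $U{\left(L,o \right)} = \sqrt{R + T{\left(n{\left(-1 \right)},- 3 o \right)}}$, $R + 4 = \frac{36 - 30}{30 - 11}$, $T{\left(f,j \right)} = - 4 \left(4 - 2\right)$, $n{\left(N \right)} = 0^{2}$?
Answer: $11914 + \frac{i \sqrt{4218}}{19} \approx 11914.0 + 3.4182 i$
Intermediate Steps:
$n{\left(N \right)} = 0$
$T{\left(f,j \right)} = -8$ ($T{\left(f,j \right)} = \left(-4\right) 2 = -8$)
$R = - \frac{70}{19}$ ($R = -4 + \frac{36 - 30}{30 - 11} = -4 + \frac{6}{19} = - \frac{70}{19} \approx -3.6842$)
$U{\left(L,o \right)} = \frac{i \sqrt{4218}}{19}$ ($U{\left(L,o \right)} = \sqrt{- \frac{70}{19} - 8} = \sqrt{- \frac{222}{19}} = \frac{i \sqrt{4218}}{19}$)
$U{\left(60,-36 \right)} + 11914 = \frac{i \sqrt{4218}}{19} + 11914 = 11914 + \frac{i \sqrt{4218}}{19}$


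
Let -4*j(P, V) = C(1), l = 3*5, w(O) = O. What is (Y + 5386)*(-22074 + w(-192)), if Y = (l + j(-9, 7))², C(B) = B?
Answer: -998151381/8 ≈ -1.2477e+8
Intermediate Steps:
l = 15
j(P, V) = -¼ (j(P, V) = -¼*1 = -¼)
Y = 3481/16 (Y = (15 - ¼)² = (59/4)² = 3481/16 ≈ 217.56)
(Y + 5386)*(-22074 + w(-192)) = (3481/16 + 5386)*(-22074 - 192) = (89657/16)*(-22266) = -998151381/8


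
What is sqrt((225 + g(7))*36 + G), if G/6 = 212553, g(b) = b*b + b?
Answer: 3*sqrt(142826) ≈ 1133.8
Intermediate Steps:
g(b) = b + b**2 (g(b) = b**2 + b = b + b**2)
G = 1275318 (G = 6*212553 = 1275318)
sqrt((225 + g(7))*36 + G) = sqrt((225 + 7*(1 + 7))*36 + 1275318) = sqrt((225 + 7*8)*36 + 1275318) = sqrt((225 + 56)*36 + 1275318) = sqrt(281*36 + 1275318) = sqrt(10116 + 1275318) = sqrt(1285434) = 3*sqrt(142826)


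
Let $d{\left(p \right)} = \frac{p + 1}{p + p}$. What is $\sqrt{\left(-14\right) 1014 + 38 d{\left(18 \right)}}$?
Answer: $\frac{i \sqrt{510334}}{6} \approx 119.06 i$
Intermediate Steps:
$d{\left(p \right)} = \frac{1 + p}{2 p}$
$\sqrt{\left(-14\right) 1014 + 38 d{\left(18 \right)}} = \sqrt{\left(-14\right) 1014 + 38 \frac{1 + 18}{2 \cdot 18}} = \sqrt{-14196 + 38 \cdot \frac{1}{2} \cdot \frac{1}{18} \cdot 19} = \sqrt{-14196 + 38 \cdot \frac{19}{36}} = \sqrt{-14196 + \frac{361}{18}} = \sqrt{- \frac{255167}{18}} = \frac{i \sqrt{510334}}{6}$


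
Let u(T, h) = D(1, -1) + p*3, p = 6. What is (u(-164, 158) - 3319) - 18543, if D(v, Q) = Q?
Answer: -21845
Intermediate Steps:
u(T, h) = 17 (u(T, h) = -1 + 6*3 = -1 + 18 = 17)
(u(-164, 158) - 3319) - 18543 = (17 - 3319) - 18543 = -3302 - 18543 = -21845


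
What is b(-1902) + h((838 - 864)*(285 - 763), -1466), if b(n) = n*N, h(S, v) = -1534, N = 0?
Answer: -1534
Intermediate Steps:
b(n) = 0 (b(n) = n*0 = 0)
b(-1902) + h((838 - 864)*(285 - 763), -1466) = 0 - 1534 = -1534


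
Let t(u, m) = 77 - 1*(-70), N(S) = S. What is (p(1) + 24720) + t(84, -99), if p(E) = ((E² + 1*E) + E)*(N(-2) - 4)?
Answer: 24849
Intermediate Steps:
t(u, m) = 147 (t(u, m) = 77 + 70 = 147)
p(E) = -12*E - 6*E² (p(E) = ((E² + 1*E) + E)*(-2 - 4) = ((E² + E) + E)*(-6) = ((E + E²) + E)*(-6) = (E² + 2*E)*(-6) = -12*E - 6*E²)
(p(1) + 24720) + t(84, -99) = (-6*1*(2 + 1) + 24720) + 147 = (-6*1*3 + 24720) + 147 = (-18 + 24720) + 147 = 24702 + 147 = 24849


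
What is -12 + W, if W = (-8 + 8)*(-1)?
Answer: -12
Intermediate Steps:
W = 0 (W = 0*(-1) = 0)
-12 + W = -12 + 0 = -12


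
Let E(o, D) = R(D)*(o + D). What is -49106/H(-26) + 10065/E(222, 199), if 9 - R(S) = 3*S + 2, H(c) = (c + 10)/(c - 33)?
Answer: -35982454105/198712 ≈ -1.8108e+5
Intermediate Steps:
H(c) = (10 + c)/(-33 + c)
R(S) = 7 - 3*S (R(S) = 9 - (3*S + 2) = 9 - (2 + 3*S) = 9 + (-2 - 3*S) = 7 - 3*S)
E(o, D) = (7 - 3*D)*(D + o) (E(o, D) = (7 - 3*D)*(o + D) = (7 - 3*D)*(D + o))
-49106/H(-26) + 10065/E(222, 199) = -49106*(-33 - 26)/(10 - 26) + 10065/((-(-7 + 3*199)*(199 + 222))) = -49106/(-16/(-59)) + 10065/((-1*(-7 + 597)*421)) = -49106/((-1/59*(-16))) + 10065/((-1*590*421)) = -49106/16/59 + 10065/(-248390) = -49106*59/16 + 10065*(-1/248390) = -1448627/8 - 2013/49678 = -35982454105/198712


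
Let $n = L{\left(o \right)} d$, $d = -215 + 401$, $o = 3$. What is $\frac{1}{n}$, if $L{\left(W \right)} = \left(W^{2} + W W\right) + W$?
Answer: $\frac{1}{3906} \approx 0.00025602$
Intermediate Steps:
$L{\left(W \right)} = W + 2 W^{2}$ ($L{\left(W \right)} = \left(W^{2} + W^{2}\right) + W = 2 W^{2} + W = W + 2 W^{2}$)
$d = 186$
$n = 3906$ ($n = 3 \left(1 + 2 \cdot 3\right) 186 = 3 \left(1 + 6\right) 186 = 3 \cdot 7 \cdot 186 = 21 \cdot 186 = 3906$)
$\frac{1}{n} = \frac{1}{3906}$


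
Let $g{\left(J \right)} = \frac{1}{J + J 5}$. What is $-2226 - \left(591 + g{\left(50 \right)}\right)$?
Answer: $- \frac{845101}{300} \approx -2817.0$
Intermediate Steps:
$g{\left(J \right)} = \frac{1}{6 J}$ ($g{\left(J \right)} = \frac{1}{J + 5 J} = \frac{1}{6 J}$)
$-2226 - \left(591 + g{\left(50 \right)}\right) = -2226 - \left(591 + \frac{1}{6 \cdot 50}\right) = -2226 - \left(591 + \frac{1}{6} \cdot \frac{1}{50}\right) = -2226 - \left(591 + \frac{1}{300}\right) = -2226 - \frac{177301}{300} = - \frac{845101}{300}$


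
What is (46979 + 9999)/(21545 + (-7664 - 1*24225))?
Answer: -28489/5172 ≈ -5.5083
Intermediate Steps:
(46979 + 9999)/(21545 + (-7664 - 1*24225)) = 56978/(21545 + (-7664 - 24225)) = 56978/(21545 - 31889) = 56978/(-10344) = 56978*(-1/10344) = -28489/5172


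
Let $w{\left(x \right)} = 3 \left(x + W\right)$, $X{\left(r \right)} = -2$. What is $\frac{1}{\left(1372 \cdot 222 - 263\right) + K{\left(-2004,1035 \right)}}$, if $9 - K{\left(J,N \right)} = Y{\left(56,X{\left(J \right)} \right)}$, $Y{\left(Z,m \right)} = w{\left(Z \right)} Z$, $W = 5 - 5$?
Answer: $\frac{1}{294922} \approx 3.3907 \cdot 10^{-6}$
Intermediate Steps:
$W = 0$
$w{\left(x \right)} = 3 x$ ($w{\left(x \right)} = 3 \left(x + 0\right) = 3 x$)
$Y{\left(Z,m \right)} = 3 Z^{2}$ ($Y{\left(Z,m \right)} = 3 Z Z = 3 Z^{2}$)
$K{\left(J,N \right)} = -9399$ ($K{\left(J,N \right)} = 9 - 3 \cdot 56^{2} = 9 - 3 \cdot 3136 = 9 - 9408 = -9399$)
$\frac{1}{\left(1372 \cdot 222 - 263\right) + K{\left(-2004,1035 \right)}} = \frac{1}{\left(1372 \cdot 222 - 263\right) - 9399} = \frac{1}{\left(304584 - 263\right) - 9399} = \frac{1}{304321 - 9399} = \frac{1}{294922}$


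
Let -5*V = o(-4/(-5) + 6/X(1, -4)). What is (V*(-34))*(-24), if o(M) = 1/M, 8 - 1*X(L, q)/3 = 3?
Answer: -136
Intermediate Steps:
X(L, q) = 15 (X(L, q) = 24 - 3*3 = 24 - 9 = 15)
V = -⅙ (V = -1/(5*(-4/(-5) + 6/15)) = -1/(5*(-4*(-⅕) + 6*(1/15))) = -1/(5*(⅘ + ⅖)) = -1/(5*6/5) = -⅕*⅚ = -⅙ ≈ -0.16667)
(V*(-34))*(-24) = -⅙*(-34)*(-24) = (17/3)*(-24) = -136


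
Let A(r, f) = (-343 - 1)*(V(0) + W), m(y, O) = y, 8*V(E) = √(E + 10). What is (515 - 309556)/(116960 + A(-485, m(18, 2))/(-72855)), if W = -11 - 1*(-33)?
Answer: -17293560169419960/6544945796280361 + 174536295*√10/13089891592560722 ≈ -2.6423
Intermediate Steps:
V(E) = √(10 + E)/8 (V(E) = √(E + 10)/8 = √(10 + E)/8)
W = 22 (W = -11 + 33 = 22)
A(r, f) = -7568 - 43*√10 (A(r, f) = (-343 - 1)*(√(10 + 0)/8 + 22) = -344*(√10/8 + 22) = -344*(22 + √10/8) = -7568 - 43*√10)
(515 - 309556)/(116960 + A(-485, m(18, 2))/(-72855)) = (515 - 309556)/(116960 + (-7568 - 43*√10)/(-72855)) = -309041/(116960 + (-7568 - 43*√10)*(-1/72855)) = -309041/(116960 + (7568/72855 + 43*√10/72855)) = -309041/(8521128368/72855 + 43*√10/72855)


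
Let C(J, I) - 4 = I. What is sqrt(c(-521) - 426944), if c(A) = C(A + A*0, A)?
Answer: I*sqrt(427461) ≈ 653.8*I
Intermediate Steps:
C(J, I) = 4 + I
c(A) = 4 + A
sqrt(c(-521) - 426944) = sqrt((4 - 521) - 426944) = sqrt(-517 - 426944) = sqrt(-427461) = I*sqrt(427461)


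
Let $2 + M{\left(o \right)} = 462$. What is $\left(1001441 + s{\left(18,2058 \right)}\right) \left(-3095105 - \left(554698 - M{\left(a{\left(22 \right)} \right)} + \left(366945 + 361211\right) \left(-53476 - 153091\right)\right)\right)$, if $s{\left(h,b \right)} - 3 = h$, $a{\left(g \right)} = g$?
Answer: $150629249580321358$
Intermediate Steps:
$s{\left(h,b \right)} = 3 + h$
$M{\left(o \right)} = 460$ ($M{\left(o \right)} = -2 + 462 = 460$)
$\left(1001441 + s{\left(18,2058 \right)}\right) \left(-3095105 - \left(554698 - M{\left(a{\left(22 \right)} \right)} + \left(366945 + 361211\right) \left(-53476 - 153091\right)\right)\right) = \left(1001441 + \left(3 + 18\right)\right) \left(-3095105 - \left(554238 + \left(366945 + 361211\right) \left(-53476 - 153091\right)\right)\right) = \left(1001441 + 21\right) \left(-3095105 + \left(\left(\left(-434668 - 728156 \left(-206567\right)\right) - 120030\right) + 460\right)\right) = 1001462 \left(-3095105 + \left(\left(\left(-434668 - -150413000452\right) - 120030\right) + 460\right)\right) = 1001462 \left(-3095105 + \left(\left(\left(-434668 + 150413000452\right) - 120030\right) + 460\right)\right) = 1001462 \left(-3095105 + \left(\left(150412565784 - 120030\right) + 460\right)\right) = 1001462 \left(-3095105 + \left(150412445754 + 460\right)\right) = 1001462 \left(-3095105 + 150412446214\right) = 1001462 \cdot 150409351109 = 150629249580321358$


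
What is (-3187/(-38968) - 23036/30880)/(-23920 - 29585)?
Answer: 12488317/1006004220300 ≈ 1.2414e-5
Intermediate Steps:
(-3187/(-38968) - 23036/30880)/(-23920 - 29585) = (-3187*(-1/38968) - 23036*1/30880)/(-53505) = (3187/38968 - 5759/7720)*(-1/53505) = -12488317/18802060*(-1/53505) = 12488317/1006004220300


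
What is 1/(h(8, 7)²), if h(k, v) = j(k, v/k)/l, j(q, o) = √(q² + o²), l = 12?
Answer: 9216/4145 ≈ 2.2234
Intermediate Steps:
j(q, o) = √(o² + q²)
h(k, v) = √(k² + v²/k²)/12 (h(k, v) = √((v/k)² + k²)/12 = √(v²/k² + k²)*(1/12) = √(k² + v²/k²)*(1/12) = √(k² + v²/k²)/12)
1/(h(8, 7)²) = 1/((√((8⁴ + 7²)/8²)/12)²) = 1/((√((4096 + 49)/64)/12)²) = 1/((√((1/64)*4145)/12)²) = 1/((√(4145/64)/12)²) = 1/(((√4145/8)/12)²) = 1/((√4145/96)²) = 1/(4145/9216) = 9216/4145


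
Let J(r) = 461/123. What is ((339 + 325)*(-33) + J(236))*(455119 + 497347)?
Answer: -2566624417190/123 ≈ -2.0867e+10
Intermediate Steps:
J(r) = 461/123 (J(r) = 461*(1/123) = 461/123)
((339 + 325)*(-33) + J(236))*(455119 + 497347) = ((339 + 325)*(-33) + 461/123)*(455119 + 497347) = (664*(-33) + 461/123)*952466 = (-21912 + 461/123)*952466 = -2694715/123*952466 = -2566624417190/123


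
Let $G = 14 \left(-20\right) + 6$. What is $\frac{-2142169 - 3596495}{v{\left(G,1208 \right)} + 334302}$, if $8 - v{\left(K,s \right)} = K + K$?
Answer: $- \frac{2869332}{167429} \approx -17.138$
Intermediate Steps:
$G = -274$ ($G = -280 + 6 = -274$)
$v{\left(K,s \right)} = 8 - 2 K$ ($v{\left(K,s \right)} = 8 - \left(K + K\right) = 8 - 2 K$)
$\frac{-2142169 - 3596495}{v{\left(G,1208 \right)} + 334302} = \frac{-2142169 - 3596495}{\left(8 - -548\right) + 334302} = - \frac{5738664}{\left(8 + 548\right) + 334302} = - \frac{5738664}{556 + 334302} = - \frac{5738664}{334858} = \left(-5738664\right) \frac{1}{334858} = - \frac{2869332}{167429}$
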